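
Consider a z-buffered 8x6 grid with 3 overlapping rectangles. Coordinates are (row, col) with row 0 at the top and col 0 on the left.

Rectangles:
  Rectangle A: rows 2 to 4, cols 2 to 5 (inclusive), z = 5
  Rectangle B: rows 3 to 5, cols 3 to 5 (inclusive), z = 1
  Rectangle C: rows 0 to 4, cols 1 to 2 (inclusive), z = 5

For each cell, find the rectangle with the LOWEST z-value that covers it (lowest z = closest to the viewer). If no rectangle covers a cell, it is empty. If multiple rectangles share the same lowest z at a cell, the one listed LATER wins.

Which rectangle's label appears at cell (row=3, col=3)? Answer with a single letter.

Answer: B

Derivation:
Check cell (3,3):
  A: rows 2-4 cols 2-5 z=5 -> covers; best now A (z=5)
  B: rows 3-5 cols 3-5 z=1 -> covers; best now B (z=1)
  C: rows 0-4 cols 1-2 -> outside (col miss)
Winner: B at z=1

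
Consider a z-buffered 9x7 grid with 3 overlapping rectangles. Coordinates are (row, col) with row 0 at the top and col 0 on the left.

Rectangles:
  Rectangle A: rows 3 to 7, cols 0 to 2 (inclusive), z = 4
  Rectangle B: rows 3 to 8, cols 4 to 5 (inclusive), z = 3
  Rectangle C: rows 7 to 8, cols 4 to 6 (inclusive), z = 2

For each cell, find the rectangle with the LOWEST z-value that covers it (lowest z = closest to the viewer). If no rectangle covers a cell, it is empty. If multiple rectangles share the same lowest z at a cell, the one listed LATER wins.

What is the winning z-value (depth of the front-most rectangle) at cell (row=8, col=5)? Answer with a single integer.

Check cell (8,5):
  A: rows 3-7 cols 0-2 -> outside (row miss)
  B: rows 3-8 cols 4-5 z=3 -> covers; best now B (z=3)
  C: rows 7-8 cols 4-6 z=2 -> covers; best now C (z=2)
Winner: C at z=2

Answer: 2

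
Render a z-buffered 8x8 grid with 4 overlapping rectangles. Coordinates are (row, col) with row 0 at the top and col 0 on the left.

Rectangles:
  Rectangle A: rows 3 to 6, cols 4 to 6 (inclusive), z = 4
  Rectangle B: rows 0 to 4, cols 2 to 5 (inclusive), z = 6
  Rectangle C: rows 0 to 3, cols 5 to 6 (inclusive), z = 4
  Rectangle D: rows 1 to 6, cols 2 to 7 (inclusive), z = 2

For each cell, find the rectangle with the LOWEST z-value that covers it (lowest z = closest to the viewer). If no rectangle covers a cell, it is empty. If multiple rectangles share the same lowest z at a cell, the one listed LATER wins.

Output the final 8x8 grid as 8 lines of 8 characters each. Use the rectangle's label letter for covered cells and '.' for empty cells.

..BBBCC.
..DDDDDD
..DDDDDD
..DDDDDD
..DDDDDD
..DDDDDD
..DDDDDD
........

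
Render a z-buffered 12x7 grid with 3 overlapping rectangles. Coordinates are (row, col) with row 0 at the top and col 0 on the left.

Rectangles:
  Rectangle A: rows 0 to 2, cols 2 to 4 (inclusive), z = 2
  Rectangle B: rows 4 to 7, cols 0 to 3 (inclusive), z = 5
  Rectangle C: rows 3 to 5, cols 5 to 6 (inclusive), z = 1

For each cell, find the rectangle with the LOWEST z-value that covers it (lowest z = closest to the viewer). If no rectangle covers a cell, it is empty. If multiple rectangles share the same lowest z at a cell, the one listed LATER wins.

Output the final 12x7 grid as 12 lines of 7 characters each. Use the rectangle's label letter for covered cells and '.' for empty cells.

..AAA..
..AAA..
..AAA..
.....CC
BBBB.CC
BBBB.CC
BBBB...
BBBB...
.......
.......
.......
.......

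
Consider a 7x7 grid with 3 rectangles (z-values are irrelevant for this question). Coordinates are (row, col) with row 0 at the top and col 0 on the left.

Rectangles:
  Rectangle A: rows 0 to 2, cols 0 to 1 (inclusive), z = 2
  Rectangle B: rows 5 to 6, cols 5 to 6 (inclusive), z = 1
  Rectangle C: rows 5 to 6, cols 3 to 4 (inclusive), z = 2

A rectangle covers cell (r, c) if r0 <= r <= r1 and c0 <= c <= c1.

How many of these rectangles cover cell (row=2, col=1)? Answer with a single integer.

Answer: 1

Derivation:
Check cell (2,1):
  A: rows 0-2 cols 0-1 -> covers
  B: rows 5-6 cols 5-6 -> outside (row miss)
  C: rows 5-6 cols 3-4 -> outside (row miss)
Count covering = 1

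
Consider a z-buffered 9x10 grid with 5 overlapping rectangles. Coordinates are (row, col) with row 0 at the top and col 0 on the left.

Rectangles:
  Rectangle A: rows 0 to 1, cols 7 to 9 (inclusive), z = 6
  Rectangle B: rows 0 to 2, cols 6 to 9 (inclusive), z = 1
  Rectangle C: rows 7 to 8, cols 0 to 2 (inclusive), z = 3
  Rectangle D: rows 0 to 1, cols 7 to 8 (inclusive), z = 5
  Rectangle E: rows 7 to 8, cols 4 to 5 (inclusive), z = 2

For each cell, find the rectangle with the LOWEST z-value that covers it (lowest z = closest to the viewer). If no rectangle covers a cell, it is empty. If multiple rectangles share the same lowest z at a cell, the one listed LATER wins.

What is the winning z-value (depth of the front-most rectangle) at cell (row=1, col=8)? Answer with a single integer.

Check cell (1,8):
  A: rows 0-1 cols 7-9 z=6 -> covers; best now A (z=6)
  B: rows 0-2 cols 6-9 z=1 -> covers; best now B (z=1)
  C: rows 7-8 cols 0-2 -> outside (row miss)
  D: rows 0-1 cols 7-8 z=5 -> covers; best now B (z=1)
  E: rows 7-8 cols 4-5 -> outside (row miss)
Winner: B at z=1

Answer: 1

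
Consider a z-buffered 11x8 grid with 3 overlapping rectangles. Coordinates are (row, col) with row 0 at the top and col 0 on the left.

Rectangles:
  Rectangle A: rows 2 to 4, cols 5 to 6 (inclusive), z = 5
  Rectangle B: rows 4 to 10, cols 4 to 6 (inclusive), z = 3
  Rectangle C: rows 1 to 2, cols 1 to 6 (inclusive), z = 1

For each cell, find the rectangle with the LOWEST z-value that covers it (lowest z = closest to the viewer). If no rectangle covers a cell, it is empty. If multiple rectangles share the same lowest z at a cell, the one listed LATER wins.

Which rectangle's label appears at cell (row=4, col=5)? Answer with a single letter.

Check cell (4,5):
  A: rows 2-4 cols 5-6 z=5 -> covers; best now A (z=5)
  B: rows 4-10 cols 4-6 z=3 -> covers; best now B (z=3)
  C: rows 1-2 cols 1-6 -> outside (row miss)
Winner: B at z=3

Answer: B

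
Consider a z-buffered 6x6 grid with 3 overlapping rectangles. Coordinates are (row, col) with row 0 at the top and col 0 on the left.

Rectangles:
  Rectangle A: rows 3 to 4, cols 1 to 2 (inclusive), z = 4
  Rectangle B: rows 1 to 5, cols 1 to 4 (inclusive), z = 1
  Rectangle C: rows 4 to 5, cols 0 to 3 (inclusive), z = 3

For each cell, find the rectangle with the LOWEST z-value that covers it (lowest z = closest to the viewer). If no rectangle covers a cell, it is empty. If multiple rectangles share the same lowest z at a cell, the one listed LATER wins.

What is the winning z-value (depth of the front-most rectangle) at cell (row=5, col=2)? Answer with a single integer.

Answer: 1

Derivation:
Check cell (5,2):
  A: rows 3-4 cols 1-2 -> outside (row miss)
  B: rows 1-5 cols 1-4 z=1 -> covers; best now B (z=1)
  C: rows 4-5 cols 0-3 z=3 -> covers; best now B (z=1)
Winner: B at z=1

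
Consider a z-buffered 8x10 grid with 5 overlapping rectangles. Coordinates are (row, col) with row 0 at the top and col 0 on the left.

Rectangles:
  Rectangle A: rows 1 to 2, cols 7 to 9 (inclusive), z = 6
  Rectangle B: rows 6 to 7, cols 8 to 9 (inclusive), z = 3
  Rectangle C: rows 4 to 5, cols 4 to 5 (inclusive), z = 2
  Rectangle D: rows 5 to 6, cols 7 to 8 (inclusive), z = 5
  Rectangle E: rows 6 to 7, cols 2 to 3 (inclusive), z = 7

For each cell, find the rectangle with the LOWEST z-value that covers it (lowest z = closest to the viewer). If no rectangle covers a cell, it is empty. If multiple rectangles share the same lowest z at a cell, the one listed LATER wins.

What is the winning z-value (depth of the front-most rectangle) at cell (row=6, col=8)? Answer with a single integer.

Check cell (6,8):
  A: rows 1-2 cols 7-9 -> outside (row miss)
  B: rows 6-7 cols 8-9 z=3 -> covers; best now B (z=3)
  C: rows 4-5 cols 4-5 -> outside (row miss)
  D: rows 5-6 cols 7-8 z=5 -> covers; best now B (z=3)
  E: rows 6-7 cols 2-3 -> outside (col miss)
Winner: B at z=3

Answer: 3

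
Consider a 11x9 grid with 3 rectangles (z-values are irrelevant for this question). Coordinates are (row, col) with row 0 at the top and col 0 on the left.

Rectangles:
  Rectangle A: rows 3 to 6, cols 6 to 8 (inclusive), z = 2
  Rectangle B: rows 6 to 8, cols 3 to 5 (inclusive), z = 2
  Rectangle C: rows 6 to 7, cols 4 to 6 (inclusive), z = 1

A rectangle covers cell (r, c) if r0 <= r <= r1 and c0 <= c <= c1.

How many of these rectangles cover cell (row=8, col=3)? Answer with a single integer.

Answer: 1

Derivation:
Check cell (8,3):
  A: rows 3-6 cols 6-8 -> outside (row miss)
  B: rows 6-8 cols 3-5 -> covers
  C: rows 6-7 cols 4-6 -> outside (row miss)
Count covering = 1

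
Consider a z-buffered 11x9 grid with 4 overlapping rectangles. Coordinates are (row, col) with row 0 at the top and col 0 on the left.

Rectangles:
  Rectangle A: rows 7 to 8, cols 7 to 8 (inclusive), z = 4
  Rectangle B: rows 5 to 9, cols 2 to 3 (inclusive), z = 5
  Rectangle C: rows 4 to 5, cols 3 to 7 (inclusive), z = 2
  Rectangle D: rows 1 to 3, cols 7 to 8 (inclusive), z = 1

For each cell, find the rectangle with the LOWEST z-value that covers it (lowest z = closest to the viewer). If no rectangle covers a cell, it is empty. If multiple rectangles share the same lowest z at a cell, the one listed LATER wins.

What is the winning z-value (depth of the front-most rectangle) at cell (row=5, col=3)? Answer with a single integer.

Answer: 2

Derivation:
Check cell (5,3):
  A: rows 7-8 cols 7-8 -> outside (row miss)
  B: rows 5-9 cols 2-3 z=5 -> covers; best now B (z=5)
  C: rows 4-5 cols 3-7 z=2 -> covers; best now C (z=2)
  D: rows 1-3 cols 7-8 -> outside (row miss)
Winner: C at z=2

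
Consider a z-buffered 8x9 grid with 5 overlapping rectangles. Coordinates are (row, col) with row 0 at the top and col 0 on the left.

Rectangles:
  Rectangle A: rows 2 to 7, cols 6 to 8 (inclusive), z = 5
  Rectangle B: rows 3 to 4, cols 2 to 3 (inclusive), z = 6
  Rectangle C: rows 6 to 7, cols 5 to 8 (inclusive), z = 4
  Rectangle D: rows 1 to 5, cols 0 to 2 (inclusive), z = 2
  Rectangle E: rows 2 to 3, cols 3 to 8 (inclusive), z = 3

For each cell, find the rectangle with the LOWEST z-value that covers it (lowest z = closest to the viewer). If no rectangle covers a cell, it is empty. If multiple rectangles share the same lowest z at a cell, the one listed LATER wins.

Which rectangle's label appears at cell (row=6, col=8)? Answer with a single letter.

Answer: C

Derivation:
Check cell (6,8):
  A: rows 2-7 cols 6-8 z=5 -> covers; best now A (z=5)
  B: rows 3-4 cols 2-3 -> outside (row miss)
  C: rows 6-7 cols 5-8 z=4 -> covers; best now C (z=4)
  D: rows 1-5 cols 0-2 -> outside (row miss)
  E: rows 2-3 cols 3-8 -> outside (row miss)
Winner: C at z=4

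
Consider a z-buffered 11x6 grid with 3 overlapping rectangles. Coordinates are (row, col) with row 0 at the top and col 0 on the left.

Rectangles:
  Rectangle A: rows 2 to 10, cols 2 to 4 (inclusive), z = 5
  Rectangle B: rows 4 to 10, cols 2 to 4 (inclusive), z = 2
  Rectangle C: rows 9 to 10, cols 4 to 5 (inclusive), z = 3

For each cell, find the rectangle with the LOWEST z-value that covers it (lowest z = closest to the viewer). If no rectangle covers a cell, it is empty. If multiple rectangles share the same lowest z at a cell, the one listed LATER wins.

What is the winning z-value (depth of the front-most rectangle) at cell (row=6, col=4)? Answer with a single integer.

Check cell (6,4):
  A: rows 2-10 cols 2-4 z=5 -> covers; best now A (z=5)
  B: rows 4-10 cols 2-4 z=2 -> covers; best now B (z=2)
  C: rows 9-10 cols 4-5 -> outside (row miss)
Winner: B at z=2

Answer: 2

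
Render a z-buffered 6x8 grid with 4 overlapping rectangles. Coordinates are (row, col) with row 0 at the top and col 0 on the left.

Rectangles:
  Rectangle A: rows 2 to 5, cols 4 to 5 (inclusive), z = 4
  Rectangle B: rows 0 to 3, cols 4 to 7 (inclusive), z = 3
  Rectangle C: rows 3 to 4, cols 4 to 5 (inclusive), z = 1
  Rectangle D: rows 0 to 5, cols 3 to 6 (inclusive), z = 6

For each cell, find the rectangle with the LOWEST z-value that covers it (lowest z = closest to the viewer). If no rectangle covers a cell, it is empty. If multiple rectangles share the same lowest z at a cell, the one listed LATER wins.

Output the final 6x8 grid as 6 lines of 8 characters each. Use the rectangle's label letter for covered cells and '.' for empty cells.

...DBBBB
...DBBBB
...DBBBB
...DCCBB
...DCCD.
...DAAD.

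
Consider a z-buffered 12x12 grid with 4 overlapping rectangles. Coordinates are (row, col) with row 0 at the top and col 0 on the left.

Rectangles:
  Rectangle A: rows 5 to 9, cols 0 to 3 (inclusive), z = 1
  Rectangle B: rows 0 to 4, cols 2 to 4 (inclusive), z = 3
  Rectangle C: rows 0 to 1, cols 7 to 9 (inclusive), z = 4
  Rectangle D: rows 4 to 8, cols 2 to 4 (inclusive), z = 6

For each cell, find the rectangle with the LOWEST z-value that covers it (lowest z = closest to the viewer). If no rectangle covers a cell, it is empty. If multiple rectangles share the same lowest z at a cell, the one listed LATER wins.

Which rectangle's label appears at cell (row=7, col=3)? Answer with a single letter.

Answer: A

Derivation:
Check cell (7,3):
  A: rows 5-9 cols 0-3 z=1 -> covers; best now A (z=1)
  B: rows 0-4 cols 2-4 -> outside (row miss)
  C: rows 0-1 cols 7-9 -> outside (row miss)
  D: rows 4-8 cols 2-4 z=6 -> covers; best now A (z=1)
Winner: A at z=1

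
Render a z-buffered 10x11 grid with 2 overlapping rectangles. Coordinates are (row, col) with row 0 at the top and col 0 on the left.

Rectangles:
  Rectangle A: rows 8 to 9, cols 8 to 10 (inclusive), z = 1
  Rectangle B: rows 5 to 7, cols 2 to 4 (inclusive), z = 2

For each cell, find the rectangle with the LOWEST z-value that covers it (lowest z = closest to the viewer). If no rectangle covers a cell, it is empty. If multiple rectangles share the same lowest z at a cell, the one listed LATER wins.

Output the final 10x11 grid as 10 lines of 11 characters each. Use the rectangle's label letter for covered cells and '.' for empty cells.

...........
...........
...........
...........
...........
..BBB......
..BBB......
..BBB......
........AAA
........AAA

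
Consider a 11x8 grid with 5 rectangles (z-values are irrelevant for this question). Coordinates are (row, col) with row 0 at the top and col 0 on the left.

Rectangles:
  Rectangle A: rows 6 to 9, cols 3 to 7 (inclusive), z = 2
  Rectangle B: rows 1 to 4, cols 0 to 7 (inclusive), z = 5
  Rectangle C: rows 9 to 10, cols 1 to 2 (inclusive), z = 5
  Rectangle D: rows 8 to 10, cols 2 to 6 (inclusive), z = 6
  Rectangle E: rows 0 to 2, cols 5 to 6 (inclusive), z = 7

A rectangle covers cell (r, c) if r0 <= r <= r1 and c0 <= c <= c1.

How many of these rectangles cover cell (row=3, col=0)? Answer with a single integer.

Check cell (3,0):
  A: rows 6-9 cols 3-7 -> outside (row miss)
  B: rows 1-4 cols 0-7 -> covers
  C: rows 9-10 cols 1-2 -> outside (row miss)
  D: rows 8-10 cols 2-6 -> outside (row miss)
  E: rows 0-2 cols 5-6 -> outside (row miss)
Count covering = 1

Answer: 1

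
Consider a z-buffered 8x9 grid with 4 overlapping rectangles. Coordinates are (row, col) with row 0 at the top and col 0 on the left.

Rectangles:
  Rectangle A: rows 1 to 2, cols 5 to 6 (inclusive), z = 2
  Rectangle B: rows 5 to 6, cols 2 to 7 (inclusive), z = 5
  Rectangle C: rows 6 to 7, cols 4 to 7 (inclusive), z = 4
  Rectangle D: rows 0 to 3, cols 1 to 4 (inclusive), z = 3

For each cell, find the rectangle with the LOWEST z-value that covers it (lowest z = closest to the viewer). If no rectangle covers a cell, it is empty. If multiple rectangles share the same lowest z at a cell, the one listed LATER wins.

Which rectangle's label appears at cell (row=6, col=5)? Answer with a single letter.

Check cell (6,5):
  A: rows 1-2 cols 5-6 -> outside (row miss)
  B: rows 5-6 cols 2-7 z=5 -> covers; best now B (z=5)
  C: rows 6-7 cols 4-7 z=4 -> covers; best now C (z=4)
  D: rows 0-3 cols 1-4 -> outside (row miss)
Winner: C at z=4

Answer: C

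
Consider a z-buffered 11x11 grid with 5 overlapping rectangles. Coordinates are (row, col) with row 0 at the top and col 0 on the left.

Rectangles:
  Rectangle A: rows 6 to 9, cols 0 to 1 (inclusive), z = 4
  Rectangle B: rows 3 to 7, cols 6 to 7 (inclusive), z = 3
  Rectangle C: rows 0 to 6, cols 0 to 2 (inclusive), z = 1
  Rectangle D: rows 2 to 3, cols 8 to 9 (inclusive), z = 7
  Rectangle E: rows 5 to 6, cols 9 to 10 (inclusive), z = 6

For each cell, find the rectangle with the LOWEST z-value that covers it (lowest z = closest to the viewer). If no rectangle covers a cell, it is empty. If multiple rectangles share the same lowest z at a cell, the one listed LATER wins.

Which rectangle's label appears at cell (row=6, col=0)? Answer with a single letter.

Answer: C

Derivation:
Check cell (6,0):
  A: rows 6-9 cols 0-1 z=4 -> covers; best now A (z=4)
  B: rows 3-7 cols 6-7 -> outside (col miss)
  C: rows 0-6 cols 0-2 z=1 -> covers; best now C (z=1)
  D: rows 2-3 cols 8-9 -> outside (row miss)
  E: rows 5-6 cols 9-10 -> outside (col miss)
Winner: C at z=1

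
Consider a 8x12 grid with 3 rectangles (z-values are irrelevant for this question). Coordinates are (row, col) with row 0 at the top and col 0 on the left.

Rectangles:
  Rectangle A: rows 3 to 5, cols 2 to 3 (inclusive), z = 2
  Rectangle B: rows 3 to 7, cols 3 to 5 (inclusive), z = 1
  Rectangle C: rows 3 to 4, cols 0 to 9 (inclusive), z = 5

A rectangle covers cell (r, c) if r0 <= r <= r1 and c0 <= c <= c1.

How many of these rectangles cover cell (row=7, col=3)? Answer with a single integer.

Answer: 1

Derivation:
Check cell (7,3):
  A: rows 3-5 cols 2-3 -> outside (row miss)
  B: rows 3-7 cols 3-5 -> covers
  C: rows 3-4 cols 0-9 -> outside (row miss)
Count covering = 1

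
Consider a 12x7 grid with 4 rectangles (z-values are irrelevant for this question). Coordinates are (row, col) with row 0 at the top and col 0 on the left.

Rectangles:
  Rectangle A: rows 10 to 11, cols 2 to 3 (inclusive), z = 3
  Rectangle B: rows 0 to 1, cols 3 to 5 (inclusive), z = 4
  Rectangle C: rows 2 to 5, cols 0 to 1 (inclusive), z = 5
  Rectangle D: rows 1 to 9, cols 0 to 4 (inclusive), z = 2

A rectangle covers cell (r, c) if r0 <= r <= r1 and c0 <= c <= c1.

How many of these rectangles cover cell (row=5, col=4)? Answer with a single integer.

Check cell (5,4):
  A: rows 10-11 cols 2-3 -> outside (row miss)
  B: rows 0-1 cols 3-5 -> outside (row miss)
  C: rows 2-5 cols 0-1 -> outside (col miss)
  D: rows 1-9 cols 0-4 -> covers
Count covering = 1

Answer: 1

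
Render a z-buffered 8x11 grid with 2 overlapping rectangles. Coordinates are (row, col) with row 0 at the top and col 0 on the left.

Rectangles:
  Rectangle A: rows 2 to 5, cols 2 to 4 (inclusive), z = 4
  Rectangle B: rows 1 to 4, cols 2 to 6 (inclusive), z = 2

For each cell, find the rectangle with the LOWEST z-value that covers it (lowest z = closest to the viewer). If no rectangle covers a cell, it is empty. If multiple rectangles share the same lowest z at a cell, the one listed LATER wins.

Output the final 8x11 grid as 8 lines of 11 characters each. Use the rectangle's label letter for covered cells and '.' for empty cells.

...........
..BBBBB....
..BBBBB....
..BBBBB....
..BBBBB....
..AAA......
...........
...........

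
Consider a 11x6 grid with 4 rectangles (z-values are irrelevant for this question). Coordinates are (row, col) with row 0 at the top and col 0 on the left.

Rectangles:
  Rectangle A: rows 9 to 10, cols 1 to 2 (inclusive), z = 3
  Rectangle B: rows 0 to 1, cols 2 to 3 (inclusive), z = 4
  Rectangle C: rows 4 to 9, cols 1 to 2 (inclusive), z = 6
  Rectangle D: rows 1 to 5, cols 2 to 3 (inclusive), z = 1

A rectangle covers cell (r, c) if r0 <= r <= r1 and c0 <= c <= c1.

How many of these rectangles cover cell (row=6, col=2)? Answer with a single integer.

Check cell (6,2):
  A: rows 9-10 cols 1-2 -> outside (row miss)
  B: rows 0-1 cols 2-3 -> outside (row miss)
  C: rows 4-9 cols 1-2 -> covers
  D: rows 1-5 cols 2-3 -> outside (row miss)
Count covering = 1

Answer: 1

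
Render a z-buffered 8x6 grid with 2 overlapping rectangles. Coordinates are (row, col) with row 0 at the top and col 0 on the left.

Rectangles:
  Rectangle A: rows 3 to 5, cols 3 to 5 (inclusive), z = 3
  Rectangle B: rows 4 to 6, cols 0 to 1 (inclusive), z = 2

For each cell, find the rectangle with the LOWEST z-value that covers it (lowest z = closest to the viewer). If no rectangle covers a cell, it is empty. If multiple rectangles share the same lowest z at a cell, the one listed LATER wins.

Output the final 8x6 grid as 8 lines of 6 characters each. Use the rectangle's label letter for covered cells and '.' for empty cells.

......
......
......
...AAA
BB.AAA
BB.AAA
BB....
......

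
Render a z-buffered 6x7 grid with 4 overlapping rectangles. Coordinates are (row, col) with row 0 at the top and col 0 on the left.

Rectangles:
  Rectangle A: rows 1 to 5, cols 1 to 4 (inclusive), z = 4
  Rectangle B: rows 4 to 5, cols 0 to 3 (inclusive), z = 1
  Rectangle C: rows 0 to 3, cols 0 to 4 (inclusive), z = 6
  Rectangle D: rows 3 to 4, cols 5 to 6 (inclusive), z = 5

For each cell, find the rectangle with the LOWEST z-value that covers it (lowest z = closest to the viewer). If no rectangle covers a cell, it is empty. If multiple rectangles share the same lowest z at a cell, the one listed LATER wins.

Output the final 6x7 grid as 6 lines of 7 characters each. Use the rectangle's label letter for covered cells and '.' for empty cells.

CCCCC..
CAAAA..
CAAAA..
CAAAADD
BBBBADD
BBBBA..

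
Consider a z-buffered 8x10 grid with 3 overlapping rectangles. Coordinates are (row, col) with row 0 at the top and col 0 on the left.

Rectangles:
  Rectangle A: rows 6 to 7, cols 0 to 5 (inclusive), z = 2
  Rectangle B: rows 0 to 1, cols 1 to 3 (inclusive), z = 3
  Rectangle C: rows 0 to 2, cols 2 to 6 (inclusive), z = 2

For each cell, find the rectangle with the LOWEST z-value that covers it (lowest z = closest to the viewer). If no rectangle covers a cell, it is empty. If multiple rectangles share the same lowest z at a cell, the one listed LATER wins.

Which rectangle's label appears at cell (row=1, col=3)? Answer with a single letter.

Answer: C

Derivation:
Check cell (1,3):
  A: rows 6-7 cols 0-5 -> outside (row miss)
  B: rows 0-1 cols 1-3 z=3 -> covers; best now B (z=3)
  C: rows 0-2 cols 2-6 z=2 -> covers; best now C (z=2)
Winner: C at z=2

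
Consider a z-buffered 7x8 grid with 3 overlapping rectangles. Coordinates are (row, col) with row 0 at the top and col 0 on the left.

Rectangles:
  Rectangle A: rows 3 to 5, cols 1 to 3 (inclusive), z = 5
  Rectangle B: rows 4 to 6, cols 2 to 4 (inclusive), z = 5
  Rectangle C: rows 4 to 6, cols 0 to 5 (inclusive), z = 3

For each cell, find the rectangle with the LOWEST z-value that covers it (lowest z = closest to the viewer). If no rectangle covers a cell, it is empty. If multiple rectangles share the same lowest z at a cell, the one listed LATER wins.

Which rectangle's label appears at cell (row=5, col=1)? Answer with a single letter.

Answer: C

Derivation:
Check cell (5,1):
  A: rows 3-5 cols 1-3 z=5 -> covers; best now A (z=5)
  B: rows 4-6 cols 2-4 -> outside (col miss)
  C: rows 4-6 cols 0-5 z=3 -> covers; best now C (z=3)
Winner: C at z=3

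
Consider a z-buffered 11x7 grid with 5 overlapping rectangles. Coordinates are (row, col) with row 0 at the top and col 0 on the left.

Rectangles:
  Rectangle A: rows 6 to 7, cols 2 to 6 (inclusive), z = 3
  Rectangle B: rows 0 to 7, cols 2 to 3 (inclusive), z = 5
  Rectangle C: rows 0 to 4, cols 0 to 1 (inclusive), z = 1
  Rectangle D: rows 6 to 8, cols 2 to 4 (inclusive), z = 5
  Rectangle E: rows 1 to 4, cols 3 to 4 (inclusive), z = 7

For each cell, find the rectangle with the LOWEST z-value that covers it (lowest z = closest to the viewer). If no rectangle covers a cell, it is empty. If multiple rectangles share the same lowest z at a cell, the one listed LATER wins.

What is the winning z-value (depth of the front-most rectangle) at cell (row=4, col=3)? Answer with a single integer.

Answer: 5

Derivation:
Check cell (4,3):
  A: rows 6-7 cols 2-6 -> outside (row miss)
  B: rows 0-7 cols 2-3 z=5 -> covers; best now B (z=5)
  C: rows 0-4 cols 0-1 -> outside (col miss)
  D: rows 6-8 cols 2-4 -> outside (row miss)
  E: rows 1-4 cols 3-4 z=7 -> covers; best now B (z=5)
Winner: B at z=5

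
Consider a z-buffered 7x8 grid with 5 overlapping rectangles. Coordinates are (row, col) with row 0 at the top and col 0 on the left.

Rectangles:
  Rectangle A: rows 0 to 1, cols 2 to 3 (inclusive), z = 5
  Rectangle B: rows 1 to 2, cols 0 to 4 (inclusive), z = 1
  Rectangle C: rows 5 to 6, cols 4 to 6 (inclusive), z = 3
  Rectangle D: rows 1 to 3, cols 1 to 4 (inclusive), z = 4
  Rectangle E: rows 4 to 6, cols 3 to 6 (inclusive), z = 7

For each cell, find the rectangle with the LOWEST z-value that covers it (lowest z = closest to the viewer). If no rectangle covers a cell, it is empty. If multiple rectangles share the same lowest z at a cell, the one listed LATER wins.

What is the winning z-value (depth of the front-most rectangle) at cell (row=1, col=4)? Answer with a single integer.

Answer: 1

Derivation:
Check cell (1,4):
  A: rows 0-1 cols 2-3 -> outside (col miss)
  B: rows 1-2 cols 0-4 z=1 -> covers; best now B (z=1)
  C: rows 5-6 cols 4-6 -> outside (row miss)
  D: rows 1-3 cols 1-4 z=4 -> covers; best now B (z=1)
  E: rows 4-6 cols 3-6 -> outside (row miss)
Winner: B at z=1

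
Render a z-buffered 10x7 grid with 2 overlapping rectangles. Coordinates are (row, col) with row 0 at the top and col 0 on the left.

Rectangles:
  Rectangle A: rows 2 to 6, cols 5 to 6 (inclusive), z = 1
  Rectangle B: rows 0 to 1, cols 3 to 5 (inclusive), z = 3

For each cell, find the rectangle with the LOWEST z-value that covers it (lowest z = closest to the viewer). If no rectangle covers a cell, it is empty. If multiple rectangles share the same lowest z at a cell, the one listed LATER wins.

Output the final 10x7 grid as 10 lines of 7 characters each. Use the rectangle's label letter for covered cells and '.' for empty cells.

...BBB.
...BBB.
.....AA
.....AA
.....AA
.....AA
.....AA
.......
.......
.......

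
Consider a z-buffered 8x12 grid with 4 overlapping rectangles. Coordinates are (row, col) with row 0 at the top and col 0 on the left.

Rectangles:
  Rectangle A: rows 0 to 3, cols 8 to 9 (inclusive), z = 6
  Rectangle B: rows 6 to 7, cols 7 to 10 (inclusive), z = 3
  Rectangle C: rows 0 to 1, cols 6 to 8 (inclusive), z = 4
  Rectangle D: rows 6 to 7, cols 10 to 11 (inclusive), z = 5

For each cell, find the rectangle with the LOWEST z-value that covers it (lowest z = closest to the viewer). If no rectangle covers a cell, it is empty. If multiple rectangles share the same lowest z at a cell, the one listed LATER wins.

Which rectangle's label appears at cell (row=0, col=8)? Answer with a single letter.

Answer: C

Derivation:
Check cell (0,8):
  A: rows 0-3 cols 8-9 z=6 -> covers; best now A (z=6)
  B: rows 6-7 cols 7-10 -> outside (row miss)
  C: rows 0-1 cols 6-8 z=4 -> covers; best now C (z=4)
  D: rows 6-7 cols 10-11 -> outside (row miss)
Winner: C at z=4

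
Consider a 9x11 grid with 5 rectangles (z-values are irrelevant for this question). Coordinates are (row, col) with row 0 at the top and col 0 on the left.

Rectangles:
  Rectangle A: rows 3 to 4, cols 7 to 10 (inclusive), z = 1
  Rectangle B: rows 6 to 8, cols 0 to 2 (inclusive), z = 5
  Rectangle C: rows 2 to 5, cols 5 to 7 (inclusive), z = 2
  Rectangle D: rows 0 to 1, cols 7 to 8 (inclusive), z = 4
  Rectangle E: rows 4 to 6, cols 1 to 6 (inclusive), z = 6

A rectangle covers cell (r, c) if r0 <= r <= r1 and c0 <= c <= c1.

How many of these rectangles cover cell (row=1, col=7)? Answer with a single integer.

Answer: 1

Derivation:
Check cell (1,7):
  A: rows 3-4 cols 7-10 -> outside (row miss)
  B: rows 6-8 cols 0-2 -> outside (row miss)
  C: rows 2-5 cols 5-7 -> outside (row miss)
  D: rows 0-1 cols 7-8 -> covers
  E: rows 4-6 cols 1-6 -> outside (row miss)
Count covering = 1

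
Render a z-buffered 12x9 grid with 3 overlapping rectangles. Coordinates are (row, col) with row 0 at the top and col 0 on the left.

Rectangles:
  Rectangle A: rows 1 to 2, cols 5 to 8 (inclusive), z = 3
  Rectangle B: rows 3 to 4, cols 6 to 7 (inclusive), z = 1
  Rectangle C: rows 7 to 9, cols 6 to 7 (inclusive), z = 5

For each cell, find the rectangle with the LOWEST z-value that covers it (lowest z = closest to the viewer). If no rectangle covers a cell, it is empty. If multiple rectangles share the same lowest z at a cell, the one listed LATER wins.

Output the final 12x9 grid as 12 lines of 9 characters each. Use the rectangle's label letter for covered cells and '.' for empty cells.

.........
.....AAAA
.....AAAA
......BB.
......BB.
.........
.........
......CC.
......CC.
......CC.
.........
.........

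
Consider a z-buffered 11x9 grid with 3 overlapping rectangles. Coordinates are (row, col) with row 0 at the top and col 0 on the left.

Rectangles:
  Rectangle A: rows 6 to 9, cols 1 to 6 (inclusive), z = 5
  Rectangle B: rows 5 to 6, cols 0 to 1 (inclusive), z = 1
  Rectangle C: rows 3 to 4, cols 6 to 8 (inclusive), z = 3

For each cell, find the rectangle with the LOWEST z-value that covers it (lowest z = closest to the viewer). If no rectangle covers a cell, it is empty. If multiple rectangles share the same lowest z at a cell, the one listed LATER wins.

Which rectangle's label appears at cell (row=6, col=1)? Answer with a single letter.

Answer: B

Derivation:
Check cell (6,1):
  A: rows 6-9 cols 1-6 z=5 -> covers; best now A (z=5)
  B: rows 5-6 cols 0-1 z=1 -> covers; best now B (z=1)
  C: rows 3-4 cols 6-8 -> outside (row miss)
Winner: B at z=1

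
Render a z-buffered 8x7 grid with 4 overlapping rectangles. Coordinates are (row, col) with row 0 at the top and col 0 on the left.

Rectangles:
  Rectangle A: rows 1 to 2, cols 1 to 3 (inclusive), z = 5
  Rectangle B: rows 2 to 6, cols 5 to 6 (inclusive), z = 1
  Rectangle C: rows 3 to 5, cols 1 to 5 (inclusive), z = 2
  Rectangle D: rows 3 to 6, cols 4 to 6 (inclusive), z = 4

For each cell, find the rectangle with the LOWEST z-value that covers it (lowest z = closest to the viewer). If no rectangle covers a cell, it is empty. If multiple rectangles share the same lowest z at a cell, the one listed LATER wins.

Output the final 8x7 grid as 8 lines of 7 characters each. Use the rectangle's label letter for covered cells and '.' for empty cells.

.......
.AAA...
.AAA.BB
.CCCCBB
.CCCCBB
.CCCCBB
....DBB
.......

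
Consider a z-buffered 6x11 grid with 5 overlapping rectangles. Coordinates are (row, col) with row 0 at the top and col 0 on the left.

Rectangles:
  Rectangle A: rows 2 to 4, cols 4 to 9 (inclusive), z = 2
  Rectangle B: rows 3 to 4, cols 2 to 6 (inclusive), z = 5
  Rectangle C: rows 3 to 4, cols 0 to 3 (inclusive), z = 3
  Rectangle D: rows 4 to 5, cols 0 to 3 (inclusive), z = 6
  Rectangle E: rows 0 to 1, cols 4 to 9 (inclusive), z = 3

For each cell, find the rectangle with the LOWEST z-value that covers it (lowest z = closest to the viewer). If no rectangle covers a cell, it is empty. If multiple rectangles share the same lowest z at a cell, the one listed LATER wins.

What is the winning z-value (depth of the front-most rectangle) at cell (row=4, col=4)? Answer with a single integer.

Check cell (4,4):
  A: rows 2-4 cols 4-9 z=2 -> covers; best now A (z=2)
  B: rows 3-4 cols 2-6 z=5 -> covers; best now A (z=2)
  C: rows 3-4 cols 0-3 -> outside (col miss)
  D: rows 4-5 cols 0-3 -> outside (col miss)
  E: rows 0-1 cols 4-9 -> outside (row miss)
Winner: A at z=2

Answer: 2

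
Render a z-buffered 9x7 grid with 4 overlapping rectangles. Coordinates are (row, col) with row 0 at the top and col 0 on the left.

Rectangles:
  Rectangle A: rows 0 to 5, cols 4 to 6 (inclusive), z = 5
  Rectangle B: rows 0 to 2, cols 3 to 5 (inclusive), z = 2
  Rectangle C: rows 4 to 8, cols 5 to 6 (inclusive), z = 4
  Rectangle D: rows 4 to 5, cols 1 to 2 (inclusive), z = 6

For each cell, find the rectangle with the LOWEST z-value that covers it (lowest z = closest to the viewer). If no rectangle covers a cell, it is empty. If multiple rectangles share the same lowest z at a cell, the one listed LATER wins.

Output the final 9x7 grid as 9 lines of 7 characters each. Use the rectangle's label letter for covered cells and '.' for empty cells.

...BBBA
...BBBA
...BBBA
....AAA
.DD.ACC
.DD.ACC
.....CC
.....CC
.....CC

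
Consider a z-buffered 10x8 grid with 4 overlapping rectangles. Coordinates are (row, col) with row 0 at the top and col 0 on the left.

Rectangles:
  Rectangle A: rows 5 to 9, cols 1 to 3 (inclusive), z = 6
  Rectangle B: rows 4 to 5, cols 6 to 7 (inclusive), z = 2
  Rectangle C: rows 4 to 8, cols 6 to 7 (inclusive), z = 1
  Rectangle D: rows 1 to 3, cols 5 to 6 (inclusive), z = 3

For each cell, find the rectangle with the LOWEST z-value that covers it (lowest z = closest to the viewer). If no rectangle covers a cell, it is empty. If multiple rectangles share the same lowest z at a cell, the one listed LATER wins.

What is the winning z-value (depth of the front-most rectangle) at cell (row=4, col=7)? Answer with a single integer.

Check cell (4,7):
  A: rows 5-9 cols 1-3 -> outside (row miss)
  B: rows 4-5 cols 6-7 z=2 -> covers; best now B (z=2)
  C: rows 4-8 cols 6-7 z=1 -> covers; best now C (z=1)
  D: rows 1-3 cols 5-6 -> outside (row miss)
Winner: C at z=1

Answer: 1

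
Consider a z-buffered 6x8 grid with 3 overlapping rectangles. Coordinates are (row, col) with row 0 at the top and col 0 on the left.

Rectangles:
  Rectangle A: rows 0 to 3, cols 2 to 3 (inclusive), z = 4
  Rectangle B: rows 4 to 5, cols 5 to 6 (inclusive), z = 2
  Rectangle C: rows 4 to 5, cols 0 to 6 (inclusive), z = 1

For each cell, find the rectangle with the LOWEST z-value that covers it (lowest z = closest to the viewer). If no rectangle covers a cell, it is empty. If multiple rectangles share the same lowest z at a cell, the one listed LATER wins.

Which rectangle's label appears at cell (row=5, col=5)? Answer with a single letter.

Answer: C

Derivation:
Check cell (5,5):
  A: rows 0-3 cols 2-3 -> outside (row miss)
  B: rows 4-5 cols 5-6 z=2 -> covers; best now B (z=2)
  C: rows 4-5 cols 0-6 z=1 -> covers; best now C (z=1)
Winner: C at z=1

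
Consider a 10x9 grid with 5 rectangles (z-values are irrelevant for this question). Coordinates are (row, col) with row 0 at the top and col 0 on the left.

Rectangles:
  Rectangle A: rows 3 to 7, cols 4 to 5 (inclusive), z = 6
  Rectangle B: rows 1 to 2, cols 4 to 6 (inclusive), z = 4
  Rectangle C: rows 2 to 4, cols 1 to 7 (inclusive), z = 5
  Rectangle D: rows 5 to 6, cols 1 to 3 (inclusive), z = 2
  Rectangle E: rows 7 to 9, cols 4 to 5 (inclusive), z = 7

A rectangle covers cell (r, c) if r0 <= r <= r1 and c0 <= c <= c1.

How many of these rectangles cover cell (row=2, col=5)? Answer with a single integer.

Answer: 2

Derivation:
Check cell (2,5):
  A: rows 3-7 cols 4-5 -> outside (row miss)
  B: rows 1-2 cols 4-6 -> covers
  C: rows 2-4 cols 1-7 -> covers
  D: rows 5-6 cols 1-3 -> outside (row miss)
  E: rows 7-9 cols 4-5 -> outside (row miss)
Count covering = 2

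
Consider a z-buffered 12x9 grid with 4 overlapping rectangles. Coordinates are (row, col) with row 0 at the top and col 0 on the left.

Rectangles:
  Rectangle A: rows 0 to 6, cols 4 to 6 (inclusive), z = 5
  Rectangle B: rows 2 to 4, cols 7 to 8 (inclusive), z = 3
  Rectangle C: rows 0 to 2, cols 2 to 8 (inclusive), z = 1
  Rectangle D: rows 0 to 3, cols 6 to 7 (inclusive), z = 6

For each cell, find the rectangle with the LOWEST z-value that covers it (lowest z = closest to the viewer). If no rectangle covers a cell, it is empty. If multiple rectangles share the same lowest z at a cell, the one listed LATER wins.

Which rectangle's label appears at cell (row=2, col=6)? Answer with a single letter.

Check cell (2,6):
  A: rows 0-6 cols 4-6 z=5 -> covers; best now A (z=5)
  B: rows 2-4 cols 7-8 -> outside (col miss)
  C: rows 0-2 cols 2-8 z=1 -> covers; best now C (z=1)
  D: rows 0-3 cols 6-7 z=6 -> covers; best now C (z=1)
Winner: C at z=1

Answer: C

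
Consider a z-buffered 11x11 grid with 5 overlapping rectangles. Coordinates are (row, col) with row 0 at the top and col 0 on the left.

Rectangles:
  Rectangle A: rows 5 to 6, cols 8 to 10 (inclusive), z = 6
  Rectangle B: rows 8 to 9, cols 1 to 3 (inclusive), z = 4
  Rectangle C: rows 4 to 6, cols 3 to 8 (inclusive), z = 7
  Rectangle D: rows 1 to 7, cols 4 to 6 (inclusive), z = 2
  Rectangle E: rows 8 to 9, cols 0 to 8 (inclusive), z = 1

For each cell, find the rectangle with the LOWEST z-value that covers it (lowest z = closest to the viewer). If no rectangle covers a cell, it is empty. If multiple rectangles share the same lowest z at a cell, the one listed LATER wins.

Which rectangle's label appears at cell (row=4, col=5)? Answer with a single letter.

Check cell (4,5):
  A: rows 5-6 cols 8-10 -> outside (row miss)
  B: rows 8-9 cols 1-3 -> outside (row miss)
  C: rows 4-6 cols 3-8 z=7 -> covers; best now C (z=7)
  D: rows 1-7 cols 4-6 z=2 -> covers; best now D (z=2)
  E: rows 8-9 cols 0-8 -> outside (row miss)
Winner: D at z=2

Answer: D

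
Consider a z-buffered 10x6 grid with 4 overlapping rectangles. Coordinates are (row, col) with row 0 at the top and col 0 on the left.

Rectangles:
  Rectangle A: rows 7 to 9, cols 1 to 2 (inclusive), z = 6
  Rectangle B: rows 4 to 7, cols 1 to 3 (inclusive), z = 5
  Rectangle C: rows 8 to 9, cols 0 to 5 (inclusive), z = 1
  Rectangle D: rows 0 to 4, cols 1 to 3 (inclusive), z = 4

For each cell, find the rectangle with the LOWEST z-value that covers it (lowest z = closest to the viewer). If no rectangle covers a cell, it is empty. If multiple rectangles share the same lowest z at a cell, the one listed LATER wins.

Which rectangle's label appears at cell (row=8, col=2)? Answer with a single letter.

Check cell (8,2):
  A: rows 7-9 cols 1-2 z=6 -> covers; best now A (z=6)
  B: rows 4-7 cols 1-3 -> outside (row miss)
  C: rows 8-9 cols 0-5 z=1 -> covers; best now C (z=1)
  D: rows 0-4 cols 1-3 -> outside (row miss)
Winner: C at z=1

Answer: C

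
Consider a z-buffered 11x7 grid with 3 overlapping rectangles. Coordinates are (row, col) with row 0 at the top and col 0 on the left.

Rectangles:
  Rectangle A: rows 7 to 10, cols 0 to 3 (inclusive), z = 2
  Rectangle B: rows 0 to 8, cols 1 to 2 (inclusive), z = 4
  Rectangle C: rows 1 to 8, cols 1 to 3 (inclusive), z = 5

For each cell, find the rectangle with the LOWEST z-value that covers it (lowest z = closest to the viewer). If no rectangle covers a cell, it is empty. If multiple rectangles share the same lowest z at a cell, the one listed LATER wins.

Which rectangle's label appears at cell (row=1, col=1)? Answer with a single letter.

Answer: B

Derivation:
Check cell (1,1):
  A: rows 7-10 cols 0-3 -> outside (row miss)
  B: rows 0-8 cols 1-2 z=4 -> covers; best now B (z=4)
  C: rows 1-8 cols 1-3 z=5 -> covers; best now B (z=4)
Winner: B at z=4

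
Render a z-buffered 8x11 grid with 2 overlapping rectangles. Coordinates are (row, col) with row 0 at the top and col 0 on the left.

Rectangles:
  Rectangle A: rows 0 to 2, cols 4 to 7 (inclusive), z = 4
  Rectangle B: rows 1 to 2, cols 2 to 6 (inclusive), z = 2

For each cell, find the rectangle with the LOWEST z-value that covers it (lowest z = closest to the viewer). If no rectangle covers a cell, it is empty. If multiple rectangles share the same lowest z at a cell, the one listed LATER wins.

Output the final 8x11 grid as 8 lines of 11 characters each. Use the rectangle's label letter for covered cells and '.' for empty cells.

....AAAA...
..BBBBBA...
..BBBBBA...
...........
...........
...........
...........
...........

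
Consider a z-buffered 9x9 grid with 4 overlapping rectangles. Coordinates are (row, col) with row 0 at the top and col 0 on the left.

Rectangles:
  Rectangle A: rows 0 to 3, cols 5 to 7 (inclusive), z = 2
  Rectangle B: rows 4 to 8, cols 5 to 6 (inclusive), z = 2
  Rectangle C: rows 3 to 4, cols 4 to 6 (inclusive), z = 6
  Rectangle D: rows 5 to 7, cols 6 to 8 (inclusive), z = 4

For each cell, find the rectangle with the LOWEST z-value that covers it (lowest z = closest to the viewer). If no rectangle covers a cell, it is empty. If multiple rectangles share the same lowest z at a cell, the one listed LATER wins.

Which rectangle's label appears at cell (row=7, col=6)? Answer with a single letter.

Answer: B

Derivation:
Check cell (7,6):
  A: rows 0-3 cols 5-7 -> outside (row miss)
  B: rows 4-8 cols 5-6 z=2 -> covers; best now B (z=2)
  C: rows 3-4 cols 4-6 -> outside (row miss)
  D: rows 5-7 cols 6-8 z=4 -> covers; best now B (z=2)
Winner: B at z=2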